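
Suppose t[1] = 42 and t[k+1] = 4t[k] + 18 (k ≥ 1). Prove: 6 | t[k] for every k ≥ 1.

Base case: t[1] = 42 = 6·7, so 6 | t[1].
Assume 6 | t[m], so t[m] = 6s for some integer s.
Then t[m+1] = 4t[m] + 18 = 4·(6s) + 18 = 6(4s + 3), so 6 | t[m+1].
So the property holds for m+1, and by induction 6 | t[k] for all k ≥ 1.

6 | t[k]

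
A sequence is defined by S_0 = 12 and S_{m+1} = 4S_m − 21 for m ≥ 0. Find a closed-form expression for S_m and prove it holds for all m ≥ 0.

Claim: S_m = 5·4^m + 7.

Base case: S_0 = 12, and 5·4^0 + 7 = 5 + 7 = 12.
Assume S_j = 5·4^j + 7 for some j ≥ 0.
Then S_{j+1} = 4S_j − 21 = 4·(5·4^j + 7) − 21 = 20·4^j + 28 − 21 = 5·4^{j+1} + 7.
So the formula holds for j+1, and by induction S_m = 5·4^m + 7 for all m ≥ 0.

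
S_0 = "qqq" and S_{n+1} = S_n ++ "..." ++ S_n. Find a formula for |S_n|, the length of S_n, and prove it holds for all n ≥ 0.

Claim: |S_n| = 6·2^n − 3.

Base case: |S_0| = 3, and 6·2^0 − 3 = 3.
Assume |S_k| = 6·2^k − 3.
Then |S_{k+1}| = |S_k| + 3 + |S_k| = 2|S_k| + 3 = 2(6·2^k − 3) + 3 = 6·2^{k+1} − 6 + 3 = 6·2^{k+1} − 3.
So the formula holds for k+1, and by induction |S_n| = 6·2^n − 3 for all n ≥ 0.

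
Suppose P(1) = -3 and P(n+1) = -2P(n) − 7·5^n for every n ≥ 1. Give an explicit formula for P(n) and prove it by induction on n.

Claim: P(n) = -(-2)^n − 5^n.

Base case: P(1) = -3, and -(-2)^1 − 5^1 = 2 − 5 = -3.
Assume P(k) = -(-2)^k − 5^k for some k ≥ 1.
Then P(k+1) = -2P(k) − 7·5^k = -2·(-(-2)^k − 5^k) − 7·5^k = -(-2)^{k+1} + 2·5^k − 7·5^k = -(-2)^{k+1} − 5·5^k = -(-2)^{k+1} − 5^{k+1}.
Hence P(n) = -(-2)^n − 5^n for every n ≥ 1, by induction.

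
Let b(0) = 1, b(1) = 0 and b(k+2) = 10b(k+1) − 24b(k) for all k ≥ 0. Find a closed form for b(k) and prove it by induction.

Claim: b(k) = 3·4^k − 2·6^k.

Base cases: b(0) = 1 and 3·4^0 − 2·6^0 = 1; b(1) = 0 and 3·4^1 − 2·6^1 = 0.
Assume b(i) = 3·4^i − 2·6^i for all 0 ≤ i ≤ j, where j ≥ 1.
Then b(j+1) = 10b(j) − 24b(j−1) = 10·(3·4^j − 2·6^j) − 24·(3·4^{j−1} − 2·6^{j−1}) = 3·(10·4 − 24)4^{j−1} − 2·(10·6 − 24)6^{j−1} = 48·4^{j−1} − 72·6^{j−1} = 3·4^{j+1} − 2·6^{j+1}.
So the formula holds for j+1, and by strong induction b(k) = 3·4^k − 2·6^k for all k ≥ 0.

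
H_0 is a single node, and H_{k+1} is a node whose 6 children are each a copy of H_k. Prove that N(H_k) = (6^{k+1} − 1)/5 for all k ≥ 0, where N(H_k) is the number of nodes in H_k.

Base case: N(H_0) = 1, and (6^{0+1} − 1)/5 = 1.
Assume N(H_r) = (6^{r+1} − 1)/5.
Then N(H_{r+1}) = 1 + 6N(H_r) = 1 + 6·(6^{r+1} − 1)/5 = 1 + (6^{r+2} − 6)/5 = (5 + 6^{r+2} − 6)/5 = (6^{r+2} − 1)/5.
Hence N(H_k) = (6^{k+1} − 1)/5 for every k ≥ 0, by induction.

N(H_k) = (6^{k+1} − 1)/5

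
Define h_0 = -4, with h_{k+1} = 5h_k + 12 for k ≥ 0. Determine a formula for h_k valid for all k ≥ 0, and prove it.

Claim: h_k = -5^k − 3.

Base case: h_0 = -4, and -5^0 − 3 = -1 − 3 = -4.
Assume h_m = -5^m − 3 for some m ≥ 0.
Then h_{m+1} = 5h_m + 12 = 5·(-5^m − 3) + 12 = -5^{m+1} − 15 + 12 = -5^{m+1} − 3.
This completes the inductive step, so h_k = -5^k − 3 for all k ≥ 0.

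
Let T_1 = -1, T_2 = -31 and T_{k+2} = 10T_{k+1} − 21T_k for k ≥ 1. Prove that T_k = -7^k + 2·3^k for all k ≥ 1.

Base cases: T_1 = -1 and -7^1 + 2·3^1 = -1; T_2 = -31 and -7^2 + 2·3^2 = -31.
Assume T_j = -7^j + 2·3^j for all 1 ≤ j ≤ r, where r ≥ 2.
Then T_{r+1} = 10T_r − 21T_{r−1} = 10·(-7^r + 2·3^r) − 21·(-7^{r−1} + 2·3^{r−1}) = -(10·7 − 21)7^{r−1} + 2·(10·3 − 21)3^{r−1} = -49·7^{r−1} + 18·3^{r−1} = -7^{r+1} + 2·3^{r+1}.
This completes the inductive step, so T_k = -7^k + 2·3^k for all k ≥ 1.

T_k = -7^k + 2·3^k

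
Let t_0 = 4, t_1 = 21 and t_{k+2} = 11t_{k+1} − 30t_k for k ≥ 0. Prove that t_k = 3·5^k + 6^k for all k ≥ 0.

Base cases: t_0 = 4 and 3·5^0 + 6^0 = 4; t_1 = 21 and 3·5^1 + 6^1 = 21.
Assume t_j = 3·5^j + 6^j for all 0 ≤ j ≤ m, where m ≥ 1.
Then t_{m+1} = 11t_m − 30t_{m−1} = 11·(3·5^m + 6^m) − 30·(3·5^{m−1} + 6^{m−1}) = 3·(11·5 − 30)5^{m−1} + (11·6 − 30)6^{m−1} = 75·5^{m−1} + 36·6^{m−1} = 3·5^{m+1} + 6^{m+1}.
Hence t_k = 3·5^k + 6^k for every k ≥ 0, by strong induction.

t_k = 3·5^k + 6^k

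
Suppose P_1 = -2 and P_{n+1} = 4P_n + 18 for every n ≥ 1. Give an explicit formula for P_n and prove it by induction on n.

Claim: P_n = 4^n − 6.

Base case: P_1 = -2, and 4^1 − 6 = 4 − 6 = -2.
Assume P_r = 4^r − 6 for some r ≥ 1.
Then P_{r+1} = 4P_r + 18 = 4·(4^r − 6) + 18 = 4^{r+1} − 24 + 18 = 4^{r+1} − 6.
By induction, P_n = 4^n − 6 for all n ≥ 1.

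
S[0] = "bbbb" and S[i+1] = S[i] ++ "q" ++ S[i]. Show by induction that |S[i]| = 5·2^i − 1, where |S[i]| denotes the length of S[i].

Base case: |S[0]| = 4, and 5·2^0 − 1 = 4.
Assume |S[j]| = 5·2^j − 1.
Then |S[j+1]| = |S[j]| + 1 + |S[j]| = 2|S[j]| + 1 = 2(5·2^j − 1) + 1 = 5·2^{j+1} − 2 + 1 = 5·2^{j+1} − 1.
This completes the inductive step, so |S[i]| = 5·2^i − 1 for all i ≥ 0.

|S[i]| = 5·2^i − 1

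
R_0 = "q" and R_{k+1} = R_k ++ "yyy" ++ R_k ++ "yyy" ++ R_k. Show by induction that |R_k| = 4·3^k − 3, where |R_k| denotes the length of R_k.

Base case: |R_0| = 1, and 4·3^0 − 3 = 1.
Assume |R_m| = 4·3^m − 3.
Then |R_{m+1}| = 3|R_m| + 6 = 3(4·3^m − 3) + 6 = 4·3^{m+1} − 9 + 6 = 4·3^{m+1} − 3.
By induction, |R_k| = 4·3^k − 3 for all k ≥ 0.

|R_k| = 4·3^k − 3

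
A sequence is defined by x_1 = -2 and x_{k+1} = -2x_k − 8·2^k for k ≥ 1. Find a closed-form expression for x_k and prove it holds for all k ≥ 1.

Claim: x_k = -(-2)^k − 2·2^k.

Base case: x_1 = -2, and -(-2)^1 − 2·2^1 = 2 − 4 = -2.
Assume x_j = -(-2)^j − 2·2^j for some j ≥ 1.
Then x_{j+1} = -2x_j − 8·2^j = -2·(-(-2)^j − 2·2^j) − 8·2^j = -(-2)^{j+1} + 4·2^j − 8·2^j = -(-2)^{j+1} − 4·2^j = -(-2)^{j+1} − 2·2^{j+1}.
By induction, x_k = -(-2)^k − 2·2^k for all k ≥ 1.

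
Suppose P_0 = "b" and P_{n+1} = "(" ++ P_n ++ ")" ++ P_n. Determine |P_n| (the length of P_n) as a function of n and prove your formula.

Claim: |P_n| = 3·2^n − 2.

Base case: |P_0| = 1, and 3·2^0 − 2 = 1.
Assume |P_m| = 3·2^m − 2.
Then |P_{m+1}| = 1 + |P_m| + 1 + |P_m| = 2|P_m| + 2 = 2(3·2^m − 2) + 2 = 3·2^{m+1} − 4 + 2 = 3·2^{m+1} − 2.
So the formula holds for m+1, and by induction |P_n| = 3·2^n − 2 for all n ≥ 0.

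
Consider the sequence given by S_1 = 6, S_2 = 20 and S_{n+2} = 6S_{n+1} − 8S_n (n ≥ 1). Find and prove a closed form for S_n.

Claim: S_n = 4^n + 2^n.

Base cases: S_1 = 6 and 4^1 + 2^1 = 6; S_2 = 20 and 4^2 + 2^2 = 20.
Assume S_i = 4^i + 2^i for all 1 ≤ i ≤ j, where j ≥ 2.
Then S_{j+1} = 6S_j − 8S_{j−1} = 6·(4^j + 2^j) − 8·(4^{j−1} + 2^{j−1}) = (6·4 − 8)4^{j−1} + (6·2 − 8)2^{j−1} = 16·4^{j−1} + 4·2^{j−1} = 4^{j+1} + 2^{j+1}.
So the formula holds for j+1, and by strong induction S_n = 4^n + 2^n for all n ≥ 1.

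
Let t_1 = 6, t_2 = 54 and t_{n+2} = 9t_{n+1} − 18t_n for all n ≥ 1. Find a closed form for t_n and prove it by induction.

Claim: t_n = 2·6^n − 2·3^n.

Base cases: t_1 = 6 and 2·6^1 − 2·3^1 = 6; t_2 = 54 and 2·6^2 − 2·3^2 = 54.
Assume t_j = 2·6^j − 2·3^j for all 1 ≤ j ≤ k, where k ≥ 2.
Then t_{k+1} = 9t_k − 18t_{k−1} = 9·(2·6^k − 2·3^k) − 18·(2·6^{k−1} − 2·3^{k−1}) = 2·(9·6 − 18)6^{k−1} − 2·(9·3 − 18)3^{k−1} = 72·6^{k−1} − 18·3^{k−1} = 2·6^{k+1} − 2·3^{k+1}.
So the formula holds for k+1, and by strong induction t_n = 2·6^n − 2·3^n for all n ≥ 1.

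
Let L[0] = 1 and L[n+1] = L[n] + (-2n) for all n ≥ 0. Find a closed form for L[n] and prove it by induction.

Claim: L[n] = -n^2 + n + 1.

Base case: L[0] = 1, and -0^2 + 0 + 1 = 1.
Assume L[m] = -m^2 + m + 1.
Then L[m+1] = L[m] + (-2m) = (-m^2 + m + 1) + (-2m) = -m^2 − m + 1,
and -(m+1)^2 + (m+1) + 1 = -m^2 − m + 1.
This completes the inductive step, so L[n] = -n^2 + n + 1 for all n ≥ 0.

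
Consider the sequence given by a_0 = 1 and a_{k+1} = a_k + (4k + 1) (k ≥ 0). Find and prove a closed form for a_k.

Claim: a_k = 2k^2 − k + 1.

Base case: a_0 = 1, and 2·0^2 − 0 + 1 = 1.
Assume a_j = 2j^2 − j + 1.
Then a_{j+1} = a_j + (4j + 1) = (2j^2 − j + 1) + (4j + 1) = 2j^2 + 3j + 2,
and 2·(j+1)^2 − (j+1) + 1 = 2j^2 + 3j + 2.
This completes the inductive step, so a_k = 2k^2 − k + 1 for all k ≥ 0.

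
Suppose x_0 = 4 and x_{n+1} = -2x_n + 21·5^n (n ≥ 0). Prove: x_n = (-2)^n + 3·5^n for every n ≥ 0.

Base case: x_0 = 4, and (-2)^0 + 3·5^0 = 1 + 3 = 4.
Assume x_j = (-2)^j + 3·5^j for some j ≥ 0.
Then x_{j+1} = -2x_j + 21·5^j = -2·((-2)^j + 3·5^j) + 21·5^j = (-2)^{j+1} − 6·5^j + 21·5^j = (-2)^{j+1} + 15·5^j = (-2)^{j+1} + 3·5^{j+1}.
This completes the inductive step, so x_n = (-2)^n + 3·5^n for all n ≥ 0.

x_n = (-2)^n + 3·5^n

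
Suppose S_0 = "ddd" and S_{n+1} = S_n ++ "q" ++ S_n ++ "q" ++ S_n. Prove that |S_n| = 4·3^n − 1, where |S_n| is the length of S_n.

Base case: |S_0| = 3, and 4·3^0 − 1 = 3.
Assume |S_m| = 4·3^m − 1.
Then |S_{m+1}| = 3|S_m| + 2 = 3(4·3^m − 1) + 2 = 4·3^{m+1} − 3 + 2 = 4·3^{m+1} − 1.
This completes the inductive step, so |S_n| = 4·3^n − 1 for all n ≥ 0.

|S_n| = 4·3^n − 1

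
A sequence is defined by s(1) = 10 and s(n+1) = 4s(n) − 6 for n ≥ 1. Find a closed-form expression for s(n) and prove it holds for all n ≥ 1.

Claim: s(n) = 2·4^n + 2.

Base case: s(1) = 10, and 2·4^1 + 2 = 8 + 2 = 10.
Assume s(k) = 2·4^k + 2 for some k ≥ 1.
Then s(k+1) = 4s(k) − 6 = 4·(2·4^k + 2) − 6 = 8·4^k + 8 − 6 = 2·4^{k+1} + 2.
By induction, s(n) = 2·4^n + 2 for all n ≥ 1.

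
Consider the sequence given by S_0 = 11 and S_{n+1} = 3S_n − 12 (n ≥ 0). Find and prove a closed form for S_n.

Claim: S_n = 5·3^n + 6.

Base case: S_0 = 11, and 5·3^0 + 6 = 5 + 6 = 11.
Assume S_r = 5·3^r + 6 for some r ≥ 0.
Then S_{r+1} = 3S_r − 12 = 3·(5·3^r + 6) − 12 = 15·3^r + 18 − 12 = 5·3^{r+1} + 6.
So the formula holds for r+1, and by induction S_n = 5·3^n + 6 for all n ≥ 0.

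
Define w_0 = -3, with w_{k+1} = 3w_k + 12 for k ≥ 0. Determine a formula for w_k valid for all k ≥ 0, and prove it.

Claim: w_k = 3^{k+1} − 6.

Base case: w_0 = -3, and 3^{0+1} − 6 = 3 − 6 = -3.
Assume w_r = 3^{r+1} − 6 for some r ≥ 0.
Then w_{r+1} = 3w_r + 12 = 3·(3^{r+1} − 6) + 12 = 3^{r+2} − 18 + 12 = 3^{r+2} − 6.
This completes the inductive step, so w_k = 3^{k+1} − 6 for all k ≥ 0.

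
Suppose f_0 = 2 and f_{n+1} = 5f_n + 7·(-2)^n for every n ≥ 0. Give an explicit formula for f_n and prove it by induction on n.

Claim: f_n = 3·5^n − (-2)^n.

Base case: f_0 = 2, and 3·5^0 − (-2)^0 = 3 − 1 = 2.
Assume f_j = 3·5^j − (-2)^j for some j ≥ 0.
Then f_{j+1} = 5f_j + 7·(-2)^j = 5·(3·5^j − (-2)^j) + 7·(-2)^j = 3·5^{j+1} − 5·(-2)^j + 7·(-2)^j = 3·5^{j+1} + 2·(-2)^j = 3·5^{j+1} − (-2)^{j+1}.
Hence f_n = 3·5^n − (-2)^n for every n ≥ 0, by induction.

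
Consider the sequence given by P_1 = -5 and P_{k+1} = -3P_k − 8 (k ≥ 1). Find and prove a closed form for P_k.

Claim: P_k = (-3)^k − 2.

Base case: P_1 = -5, and (-3)^1 − 2 = -3 − 2 = -5.
Assume P_m = (-3)^m − 2 for some m ≥ 1.
Then P_{m+1} = -3P_m − 8 = -3·((-3)^m − 2) − 8 = -3·(-3)^m + 6 − 8 = (-3)^{m+1} − 2.
By induction, P_k = (-3)^k − 2 for all k ≥ 1.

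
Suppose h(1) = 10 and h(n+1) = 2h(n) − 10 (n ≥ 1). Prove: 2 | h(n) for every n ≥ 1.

Base case: h(1) = 10 = 2·5, so 2 | h(1).
Assume 2 | h(j), so h(j) = 2t for some integer t.
Then h(j+1) = 2h(j) − 10 = 2·(2t) − 10 = 2(2t − 5), so 2 | h(j+1).
Hence 2 | h(n) for every n ≥ 1, by induction.

2 | h(n)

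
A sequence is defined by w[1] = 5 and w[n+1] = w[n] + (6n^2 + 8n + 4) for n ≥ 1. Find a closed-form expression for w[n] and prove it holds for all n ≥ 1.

Claim: w[n] = 2n^3 + n^2 + n + 1.

Base case: w[1] = 5, and 2·1^3 + 1^2 + 1 + 1 = 5.
Assume w[k] = 2k^3 + k^2 + k + 1.
Then w[k+1] = w[k] + (6k^2 + 8k + 4) = (2k^3 + k^2 + k + 1) + (6k^2 + 8k + 4) = 2k^3 + 7k^2 + 9k + 5,
and 2·(k+1)^3 + (k+1)^2 + (k+1) + 1 = 2k^3 + 7k^2 + 9k + 5.
By induction, w[n] = 2n^3 + n^2 + n + 1 for all n ≥ 1.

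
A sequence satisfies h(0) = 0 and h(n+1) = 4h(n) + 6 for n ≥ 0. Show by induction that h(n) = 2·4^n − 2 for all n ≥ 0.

Base case: h(0) = 0, and 2·4^0 − 2 = 2 − 2 = 0.
Assume h(j) = 2·4^j − 2 for some j ≥ 0.
Then h(j+1) = 4h(j) + 6 = 4·(2·4^j − 2) + 6 = 8·4^j − 8 + 6 = 2·4^{j+1} − 2.
So the formula holds for j+1, and by induction h(n) = 2·4^n − 2 for all n ≥ 0.

h(n) = 2·4^n − 2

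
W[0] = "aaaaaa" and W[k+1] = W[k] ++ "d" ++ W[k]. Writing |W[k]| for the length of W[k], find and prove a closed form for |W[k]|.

Claim: |W[k]| = 7·2^k − 1.

Base case: |W[0]| = 6, and 7·2^0 − 1 = 6.
Assume |W[m]| = 7·2^m − 1.
Then |W[m+1]| = |W[m]| + 1 + |W[m]| = 2|W[m]| + 1 = 2(7·2^m − 1) + 1 = 7·2^{m+1} − 2 + 1 = 7·2^{m+1} − 1.
Hence |W[k]| = 7·2^k − 1 for every k ≥ 0, by induction.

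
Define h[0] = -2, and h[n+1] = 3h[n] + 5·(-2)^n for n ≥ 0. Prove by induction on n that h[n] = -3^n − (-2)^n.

Base case: h[0] = -2, and -3^0 − (-2)^0 = -1 − 1 = -2.
Assume h[k] = -3^k − (-2)^k for some k ≥ 0.
Then h[k+1] = 3h[k] + 5·(-2)^k = 3·(-3^k − (-2)^k) + 5·(-2)^k = -3^{k+1} − 3·(-2)^k + 5·(-2)^k = -3^{k+1} + 2·(-2)^k = -3^{k+1} − (-2)^{k+1}.
So the formula holds for k+1, and by induction h[n] = -3^n − (-2)^n for all n ≥ 0.

h[n] = -3^n − (-2)^n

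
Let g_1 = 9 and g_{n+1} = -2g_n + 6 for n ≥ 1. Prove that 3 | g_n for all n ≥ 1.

Base case: g_1 = 9 = 3·3, so 3 | g_1.
Assume 3 | g_j, so g_j = 3t for some integer t.
Then g_{j+1} = -2g_j + 6 = -2·(3t) + 6 = 3(-2t + 2), so 3 | g_{j+1}.
Hence 3 | g_n for every n ≥ 1, by induction.

3 | g_n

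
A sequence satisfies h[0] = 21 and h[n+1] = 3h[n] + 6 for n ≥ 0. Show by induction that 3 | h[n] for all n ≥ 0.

Base case: h[0] = 21 = 3·7, so 3 | h[0].
Assume 3 | h[k], so h[k] = 3t for some integer t.
Then h[k+1] = 3h[k] + 6 = 3·(3t) + 6 = 3(3t + 2), so 3 | h[k+1].
So the property holds for k+1, and by induction 3 | h[n] for all n ≥ 0.

3 | h[n]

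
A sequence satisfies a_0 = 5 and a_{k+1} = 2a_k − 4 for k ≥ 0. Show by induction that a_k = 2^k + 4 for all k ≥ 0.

Base case: a_0 = 5, and 2^0 + 4 = 1 + 4 = 5.
Assume a_m = 2^m + 4 for some m ≥ 0.
Then a_{m+1} = 2a_m − 4 = 2·(2^m + 4) − 4 = 2^{m+1} + 8 − 4 = 2^{m+1} + 4.
This completes the inductive step, so a_k = 2^k + 4 for all k ≥ 0.

a_k = 2^k + 4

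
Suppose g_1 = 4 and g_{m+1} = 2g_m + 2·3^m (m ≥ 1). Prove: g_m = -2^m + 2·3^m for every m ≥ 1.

Base case: g_1 = 4, and -2^1 + 2·3^1 = -2 + 6 = 4.
Assume g_j = -2^j + 2·3^j for some j ≥ 1.
Then g_{j+1} = 2g_j + 2·3^j = 2·(-2^j + 2·3^j) + 2·3^j = -2^{j+1} + 4·3^j + 2·3^j = -2^{j+1} + 6·3^j = -2^{j+1} + 2·3^{j+1}.
Hence g_m = -2^m + 2·3^m for every m ≥ 1, by induction.

g_m = -2^m + 2·3^m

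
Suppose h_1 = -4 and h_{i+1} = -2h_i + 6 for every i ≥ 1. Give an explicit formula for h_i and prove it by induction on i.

Claim: h_i = 3·(-2)^i + 2.

Base case: h_1 = -4, and 3·(-2)^1 + 2 = -6 + 2 = -4.
Assume h_m = 3·(-2)^m + 2 for some m ≥ 1.
Then h_{m+1} = -2h_m + 6 = -2·(3·(-2)^m + 2) + 6 = -6·(-2)^m − 4 + 6 = 3·(-2)^{m+1} + 2.
Hence h_i = 3·(-2)^i + 2 for every i ≥ 1, by induction.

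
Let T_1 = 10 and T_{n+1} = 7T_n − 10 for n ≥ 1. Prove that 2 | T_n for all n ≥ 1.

Base case: T_1 = 10 = 2·5, so 2 | T_1.
Assume 2 | T_j, so T_j = 2t for some integer t.
Then T_{j+1} = 7T_j − 10 = 7·(2t) − 10 = 2(7t − 5), so 2 | T_{j+1}.
So the property holds for j+1, and by induction 2 | T_n for all n ≥ 1.

2 | T_n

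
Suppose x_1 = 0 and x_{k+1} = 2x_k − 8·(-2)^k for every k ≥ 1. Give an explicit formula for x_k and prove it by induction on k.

Claim: x_k = 2·2^k + 2·(-2)^k.

Base case: x_1 = 0, and 2·2^1 + 2·(-2)^1 = 4 − 4 = 0.
Assume x_r = 2·2^r + 2·(-2)^r for some r ≥ 1.
Then x_{r+1} = 2x_r − 8·(-2)^r = 2·(2·2^r + 2·(-2)^r) − 8·(-2)^r = 2·2^{r+1} + 4·(-2)^r − 8·(-2)^r = 2·2^{r+1} − 4·(-2)^r = 2·2^{r+1} + 2·(-2)^{r+1}.
Hence x_k = 2·2^k + 2·(-2)^k for every k ≥ 1, by induction.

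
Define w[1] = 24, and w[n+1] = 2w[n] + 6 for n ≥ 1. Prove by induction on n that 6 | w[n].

Base case: w[1] = 24 = 6·4, so 6 | w[1].
Assume 6 | w[k], so w[k] = 6t for some integer t.
Then w[k+1] = 2w[k] + 6 = 2·(6t) + 6 = 6(2t + 1), so 6 | w[k+1].
So the property holds for k+1, and by induction 6 | w[n] for all n ≥ 1.

6 | w[n]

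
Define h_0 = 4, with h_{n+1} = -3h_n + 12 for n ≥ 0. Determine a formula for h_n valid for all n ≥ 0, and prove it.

Claim: h_n = (-3)^n + 3.

Base case: h_0 = 4, and (-3)^0 + 3 = 1 + 3 = 4.
Assume h_m = (-3)^m + 3 for some m ≥ 0.
Then h_{m+1} = -3h_m + 12 = -3·((-3)^m + 3) + 12 = -3·(-3)^m − 9 + 12 = (-3)^{m+1} + 3.
This completes the inductive step, so h_n = (-3)^n + 3 for all n ≥ 0.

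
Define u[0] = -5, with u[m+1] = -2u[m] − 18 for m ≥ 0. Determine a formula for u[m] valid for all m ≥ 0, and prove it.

Claim: u[m] = (-2)^m − 6.

Base case: u[0] = -5, and (-2)^0 − 6 = 1 − 6 = -5.
Assume u[r] = (-2)^r − 6 for some r ≥ 0.
Then u[r+1] = -2u[r] − 18 = -2·((-2)^r − 6) − 18 = -2·(-2)^r + 12 − 18 = (-2)^{r+1} − 6.
So the formula holds for r+1, and by induction u[m] = (-2)^m − 6 for all m ≥ 0.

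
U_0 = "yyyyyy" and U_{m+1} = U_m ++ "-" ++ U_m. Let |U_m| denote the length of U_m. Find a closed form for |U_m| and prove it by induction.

Claim: |U_m| = 7·2^m − 1.

Base case: |U_0| = 6, and 7·2^0 − 1 = 6.
Assume |U_k| = 7·2^k − 1.
Then |U_{k+1}| = |U_k| + 1 + |U_k| = 2|U_k| + 1 = 2(7·2^k − 1) + 1 = 7·2^{k+1} − 2 + 1 = 7·2^{k+1} − 1.
Hence |U_m| = 7·2^m − 1 for every m ≥ 0, by induction.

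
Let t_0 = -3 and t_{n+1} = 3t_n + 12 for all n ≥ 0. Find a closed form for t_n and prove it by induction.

Claim: t_n = 3^{n+1} − 6.

Base case: t_0 = -3, and 3^{0+1} − 6 = 3 − 6 = -3.
Assume t_m = 3^{m+1} − 6 for some m ≥ 0.
Then t_{m+1} = 3t_m + 12 = 3·(3^{m+1} − 6) + 12 = 3^{m+2} − 18 + 12 = 3^{m+2} − 6.
So the formula holds for m+1, and by induction t_n = 3^{n+1} − 6 for all n ≥ 0.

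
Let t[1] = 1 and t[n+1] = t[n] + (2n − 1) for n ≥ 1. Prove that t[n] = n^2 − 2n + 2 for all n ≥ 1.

Base case: t[1] = 1, and 1^2 − 2·1 + 2 = 1.
Assume t[r] = r^2 − 2r + 2.
Then t[r+1] = t[r] + (2r − 1) = (r^2 − 2r + 2) + (2r − 1) = r^2 + 1,
and (r+1)^2 − 2·(r+1) + 2 = r^2 + 1.
This completes the inductive step, so t[n] = n^2 − 2n + 2 for all n ≥ 1.

t[n] = n^2 − 2n + 2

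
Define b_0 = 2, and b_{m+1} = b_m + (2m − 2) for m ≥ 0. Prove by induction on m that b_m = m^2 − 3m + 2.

Base case: b_0 = 2, and 0^2 − 3·0 + 2 = 2.
Assume b_k = k^2 − 3k + 2.
Then b_{k+1} = b_k + (2k − 2) = (k^2 − 3k + 2) + (2k − 2) = k^2 − k,
and (k+1)^2 − 3·(k+1) + 2 = k^2 − k.
This completes the inductive step, so b_m = m^2 − 3m + 2 for all m ≥ 0.

b_m = m^2 − 3m + 2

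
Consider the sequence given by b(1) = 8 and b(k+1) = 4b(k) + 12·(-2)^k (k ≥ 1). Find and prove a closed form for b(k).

Claim: b(k) = 4^k − 2·(-2)^k.

Base case: b(1) = 8, and 4^1 − 2·(-2)^1 = 4 + 4 = 8.
Assume b(m) = 4^m − 2·(-2)^m for some m ≥ 1.
Then b(m+1) = 4b(m) + 12·(-2)^m = 4·(4^m − 2·(-2)^m) + 12·(-2)^m = 4^{m+1} − 8·(-2)^m + 12·(-2)^m = 4^{m+1} + 4·(-2)^m = 4^{m+1} − 2·(-2)^{m+1}.
This completes the inductive step, so b(k) = 4^k − 2·(-2)^k for all k ≥ 1.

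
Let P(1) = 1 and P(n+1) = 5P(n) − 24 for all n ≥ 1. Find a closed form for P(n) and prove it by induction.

Claim: P(n) = -5^n + 6.

Base case: P(1) = 1, and -5^1 + 6 = -5 + 6 = 1.
Assume P(j) = -5^j + 6 for some j ≥ 1.
Then P(j+1) = 5P(j) − 24 = 5·(-5^j + 6) − 24 = -5^{j+1} + 30 − 24 = -5^{j+1} + 6.
Hence P(n) = -5^n + 6 for every n ≥ 1, by induction.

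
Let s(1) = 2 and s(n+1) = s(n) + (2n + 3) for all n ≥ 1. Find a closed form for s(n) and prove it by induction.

Claim: s(n) = n^2 + 2n − 1.

Base case: s(1) = 2, and 1^2 + 2·1 − 1 = 2.
Assume s(m) = m^2 + 2m − 1.
Then s(m+1) = s(m) + (2m + 3) = (m^2 + 2m − 1) + (2m + 3) = m^2 + 4m + 2,
and (m+1)^2 + 2·(m+1) − 1 = m^2 + 4m + 2.
Hence s(n) = n^2 + 2n − 1 for every n ≥ 1, by induction.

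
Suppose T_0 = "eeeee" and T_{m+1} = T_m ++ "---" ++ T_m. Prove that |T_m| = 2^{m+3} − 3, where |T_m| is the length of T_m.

Base case: |T_0| = 5, and 2^{0+3} − 3 = 5.
Assume |T_j| = 2^{j+3} − 3.
Then |T_{j+1}| = |T_j| + 3 + |T_j| = 2|T_j| + 3 = 2(2^{j+3} − 3) + 3 = 2^{j+1+3} − 6 + 3 = 2^{j+1+3} − 3.
Hence |T_m| = 2^{m+3} − 3 for every m ≥ 0, by induction.

|T_m| = 2^{m+3} − 3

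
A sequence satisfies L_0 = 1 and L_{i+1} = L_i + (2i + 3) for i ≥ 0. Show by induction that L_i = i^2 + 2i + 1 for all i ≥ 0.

Base case: L_0 = 1, and 0^2 + 2·0 + 1 = 1.
Assume L_k = k^2 + 2k + 1.
Then L_{k+1} = L_k + (2k + 3) = (k^2 + 2k + 1) + (2k + 3) = k^2 + 4k + 4,
and (k+1)^2 + 2·(k+1) + 1 = k^2 + 4k + 4.
By induction, L_i = i^2 + 2i + 1 for all i ≥ 0.

L_i = i^2 + 2i + 1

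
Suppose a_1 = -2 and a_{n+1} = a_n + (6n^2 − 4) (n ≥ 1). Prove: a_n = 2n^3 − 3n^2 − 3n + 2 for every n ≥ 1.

Base case: a_1 = -2, and 2·1^3 − 3·1^2 − 3·1 + 2 = -2.
Assume a_r = 2r^3 − 3r^2 − 3r + 2.
Then a_{r+1} = a_r + (6r^2 − 4) = (2r^3 − 3r^2 − 3r + 2) + (6r^2 − 4) = 2r^3 + 3r^2 − 3r − 2,
and 2·(r+1)^3 − 3·(r+1)^2 − 3·(r+1) + 2 = 2r^3 + 3r^2 − 3r − 2.
Hence a_n = 2n^3 − 3n^2 − 3n + 2 for every n ≥ 1, by induction.

a_n = 2n^3 − 3n^2 − 3n + 2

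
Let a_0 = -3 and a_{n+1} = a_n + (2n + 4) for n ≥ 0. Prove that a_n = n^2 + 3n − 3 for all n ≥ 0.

Base case: a_0 = -3, and 0^2 + 3·0 − 3 = -3.
Assume a_m = m^2 + 3m − 3.
Then a_{m+1} = a_m + (2m + 4) = (m^2 + 3m − 3) + (2m + 4) = m^2 + 5m + 1,
and (m+1)^2 + 3·(m+1) − 3 = m^2 + 5m + 1.
Hence a_n = n^2 + 3n − 3 for every n ≥ 0, by induction.

a_n = n^2 + 3n − 3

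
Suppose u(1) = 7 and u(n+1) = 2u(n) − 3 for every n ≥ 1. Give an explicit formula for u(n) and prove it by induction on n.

Claim: u(n) = 2^{n+1} + 3.

Base case: u(1) = 7, and 2^{1+1} + 3 = 4 + 3 = 7.
Assume u(m) = 2^{m+1} + 3 for some m ≥ 1.
Then u(m+1) = 2u(m) − 3 = 2·(2^{m+1} + 3) − 3 = 2^{m+2} + 6 − 3 = 2^{m+2} + 3.
Hence u(n) = 2^{n+1} + 3 for every n ≥ 1, by induction.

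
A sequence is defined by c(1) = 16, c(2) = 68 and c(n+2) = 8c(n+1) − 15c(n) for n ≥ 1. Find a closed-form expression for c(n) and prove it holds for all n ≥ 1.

Claim: c(n) = 2·3^n + 2·5^n.

Base cases: c(1) = 16 and 2·3^1 + 2·5^1 = 16; c(2) = 68 and 2·3^2 + 2·5^2 = 68.
Assume c(j) = 2·3^j + 2·5^j for all 1 ≤ j ≤ m, where m ≥ 2.
Then c(m+1) = 8c(m) − 15c(m−1) = 8·(2·3^m + 2·5^m) − 15·(2·3^{m−1} + 2·5^{m−1}) = 2·(8·3 − 15)3^{m−1} + 2·(8·5 − 15)5^{m−1} = 18·3^{m−1} + 50·5^{m−1} = 2·3^{m+1} + 2·5^{m+1}.
By strong induction, c(n) = 2·3^n + 2·5^n for all n ≥ 1.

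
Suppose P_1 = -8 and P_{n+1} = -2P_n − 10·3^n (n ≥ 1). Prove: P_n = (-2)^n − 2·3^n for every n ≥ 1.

Base case: P_1 = -8, and (-2)^1 − 2·3^1 = -2 − 6 = -8.
Assume P_j = (-2)^j − 2·3^j for some j ≥ 1.
Then P_{j+1} = -2P_j − 10·3^j = -2·((-2)^j − 2·3^j) − 10·3^j = (-2)^{j+1} + 4·3^j − 10·3^j = (-2)^{j+1} − 6·3^j = (-2)^{j+1} − 2·3^{j+1}.
This completes the inductive step, so P_n = (-2)^n − 2·3^n for all n ≥ 1.

P_n = (-2)^n − 2·3^n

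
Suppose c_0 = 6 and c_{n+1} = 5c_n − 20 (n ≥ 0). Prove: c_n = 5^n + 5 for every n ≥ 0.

Base case: c_0 = 6, and 5^0 + 5 = 1 + 5 = 6.
Assume c_r = 5^r + 5 for some r ≥ 0.
Then c_{r+1} = 5c_r − 20 = 5·(5^r + 5) − 20 = 5^{r+1} + 25 − 20 = 5^{r+1} + 5.
Hence c_n = 5^n + 5 for every n ≥ 0, by induction.

c_n = 5^n + 5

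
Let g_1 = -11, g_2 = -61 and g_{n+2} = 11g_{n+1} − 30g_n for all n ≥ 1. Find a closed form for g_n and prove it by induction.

Claim: g_n = -6^n − 5^n.

Base cases: g_1 = -11 and -6^1 − 5^1 = -11; g_2 = -61 and -6^2 − 5^2 = -61.
Assume g_j = -6^j − 5^j for all 1 ≤ j ≤ m, where m ≥ 2.
Then g_{m+1} = 11g_m − 30g_{m−1} = 11·(-6^m − 5^m) − 30·(-6^{m−1} − 5^{m−1}) = -(11·6 − 30)6^{m−1} − (11·5 − 30)5^{m−1} = -36·6^{m−1} − 25·5^{m−1} = -6^{m+1} − 5^{m+1}.
This completes the inductive step, so g_n = -6^n − 5^n for all n ≥ 1.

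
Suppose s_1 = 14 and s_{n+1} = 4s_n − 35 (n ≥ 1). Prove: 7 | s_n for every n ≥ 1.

Base case: s_1 = 14 = 7·2, so 7 | s_1.
Assume 7 | s_m, so s_m = 7t for some integer t.
Then s_{m+1} = 4s_m − 35 = 4·(7t) − 35 = 7(4t − 5), so 7 | s_{m+1}.
Hence 7 | s_n for every n ≥ 1, by induction.

7 | s_n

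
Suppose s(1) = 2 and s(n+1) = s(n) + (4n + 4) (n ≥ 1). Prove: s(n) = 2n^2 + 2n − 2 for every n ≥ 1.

Base case: s(1) = 2, and 2·1^2 + 2·1 − 2 = 2.
Assume s(j) = 2j^2 + 2j − 2.
Then s(j+1) = s(j) + (4j + 4) = (2j^2 + 2j − 2) + (4j + 4) = 2j^2 + 6j + 2,
and 2·(j+1)^2 + 2·(j+1) − 2 = 2j^2 + 6j + 2.
Hence s(n) = 2n^2 + 2n − 2 for every n ≥ 1, by induction.

s(n) = 2n^2 + 2n − 2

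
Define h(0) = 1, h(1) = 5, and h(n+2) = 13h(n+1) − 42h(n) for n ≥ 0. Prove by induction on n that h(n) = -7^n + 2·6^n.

Base cases: h(0) = 1 and -7^0 + 2·6^0 = 1; h(1) = 5 and -7^1 + 2·6^1 = 5.
Assume h(j) = -7^j + 2·6^j for all 0 ≤ j ≤ m, where m ≥ 1.
Then h(m+1) = 13h(m) − 42h(m−1) = 13·(-7^m + 2·6^m) − 42·(-7^{m−1} + 2·6^{m−1}) = -(13·7 − 42)7^{m−1} + 2·(13·6 − 42)6^{m−1} = -49·7^{m−1} + 72·6^{m−1} = -7^{m+1} + 2·6^{m+1}.
So the formula holds for m+1, and by strong induction h(n) = -7^n + 2·6^n for all n ≥ 0.

h(n) = -7^n + 2·6^n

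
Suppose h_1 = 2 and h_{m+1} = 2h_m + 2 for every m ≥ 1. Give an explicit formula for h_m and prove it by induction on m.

Claim: h_m = 2^{m+1} − 2.

Base case: h_1 = 2, and 2^{1+1} − 2 = 4 − 2 = 2.
Assume h_k = 2^{k+1} − 2 for some k ≥ 1.
Then h_{k+1} = 2h_k + 2 = 2·(2^{k+1} − 2) + 2 = 2^{k+2} − 4 + 2 = 2^{k+2} − 2.
By induction, h_m = 2^{m+1} − 2 for all m ≥ 1.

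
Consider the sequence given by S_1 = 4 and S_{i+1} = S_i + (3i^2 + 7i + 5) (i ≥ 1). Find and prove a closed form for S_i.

Claim: S_i = i^3 + 2i^2 + 2i − 1.

Base case: S_1 = 4, and 1^3 + 2·1^2 + 2·1 − 1 = 4.
Assume S_r = r^3 + 2r^2 + 2r − 1.
Then S_{r+1} = S_r + (3r^2 + 7r + 5) = (r^3 + 2r^2 + 2r − 1) + (3r^2 + 7r + 5) = r^3 + 5r^2 + 9r + 4,
and (r+1)^3 + 2·(r+1)^2 + 2·(r+1) − 1 = r^3 + 5r^2 + 9r + 4.
Hence S_i = i^3 + 2i^2 + 2i − 1 for every i ≥ 1, by induction.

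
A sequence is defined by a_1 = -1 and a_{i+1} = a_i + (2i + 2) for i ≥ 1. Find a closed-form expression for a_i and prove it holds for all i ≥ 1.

Claim: a_i = i^2 + i − 3.

Base case: a_1 = -1, and 1^2 + 1 − 3 = -1.
Assume a_k = k^2 + k − 3.
Then a_{k+1} = a_k + (2k + 2) = (k^2 + k − 3) + (2k + 2) = k^2 + 3k − 1,
and (k+1)^2 + (k+1) − 3 = k^2 + 3k − 1.
By induction, a_i = i^2 + i − 3 for all i ≥ 1.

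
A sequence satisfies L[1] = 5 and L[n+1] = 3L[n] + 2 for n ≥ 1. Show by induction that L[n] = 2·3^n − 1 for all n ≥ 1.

Base case: L[1] = 5, and 2·3^1 − 1 = 6 − 1 = 5.
Assume L[r] = 2·3^r − 1 for some r ≥ 1.
Then L[r+1] = 3L[r] + 2 = 3·(2·3^r − 1) + 2 = 6·3^r − 3 + 2 = 2·3^{r+1} − 1.
Hence L[n] = 2·3^n − 1 for every n ≥ 1, by induction.

L[n] = 2·3^n − 1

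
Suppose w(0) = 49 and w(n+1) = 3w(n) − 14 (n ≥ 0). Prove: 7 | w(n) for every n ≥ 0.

Base case: w(0) = 49 = 7·7, so 7 | w(0).
Assume 7 | w(j), so w(j) = 7t for some integer t.
Then w(j+1) = 3w(j) − 14 = 3·(7t) − 14 = 7(3t − 2), so 7 | w(j+1).
This completes the inductive step, so 7 | w(n) for all n ≥ 0.

7 | w(n)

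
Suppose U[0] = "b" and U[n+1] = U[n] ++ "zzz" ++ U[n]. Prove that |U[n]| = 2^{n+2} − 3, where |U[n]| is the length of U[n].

Base case: |U[0]| = 1, and 2^{0+2} − 3 = 1.
Assume |U[j]| = 2^{j+2} − 3.
Then |U[j+1]| = |U[j]| + 3 + |U[j]| = 2|U[j]| + 3 = 2(2^{j+2} − 3) + 3 = 2^{j+3} − 6 + 3 = 2^{j+3} − 3.
This completes the inductive step, so |U[n]| = 2^{n+2} − 3 for all n ≥ 0.

|U[n]| = 2^{n+2} − 3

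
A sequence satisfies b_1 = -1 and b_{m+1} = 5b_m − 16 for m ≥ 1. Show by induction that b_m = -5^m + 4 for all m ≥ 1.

Base case: b_1 = -1, and -5^1 + 4 = -5 + 4 = -1.
Assume b_r = -5^r + 4 for some r ≥ 1.
Then b_{r+1} = 5b_r − 16 = 5·(-5^r + 4) − 16 = -5^{r+1} + 20 − 16 = -5^{r+1} + 4.
So the formula holds for r+1, and by induction b_m = -5^m + 4 for all m ≥ 1.

b_m = -5^m + 4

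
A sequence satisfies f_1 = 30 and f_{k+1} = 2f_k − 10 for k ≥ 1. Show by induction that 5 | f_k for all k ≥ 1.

Base case: f_1 = 30 = 5·6, so 5 | f_1.
Assume 5 | f_j, so f_j = 5t for some integer t.
Then f_{j+1} = 2f_j − 10 = 2·(5t) − 10 = 5(2t − 2), so 5 | f_{j+1}.
So the property holds for j+1, and by induction 5 | f_k for all k ≥ 1.

5 | f_k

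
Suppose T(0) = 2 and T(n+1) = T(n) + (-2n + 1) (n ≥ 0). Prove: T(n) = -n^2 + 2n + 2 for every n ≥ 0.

Base case: T(0) = 2, and -0^2 + 2·0 + 2 = 2.
Assume T(j) = -j^2 + 2j + 2.
Then T(j+1) = T(j) + (-2j + 1) = (-j^2 + 2j + 2) + (-2j + 1) = -j^2 + 3,
and -(j+1)^2 + 2·(j+1) + 2 = -j^2 + 3.
This completes the inductive step, so T(n) = -n^2 + 2n + 2 for all n ≥ 0.

T(n) = -n^2 + 2n + 2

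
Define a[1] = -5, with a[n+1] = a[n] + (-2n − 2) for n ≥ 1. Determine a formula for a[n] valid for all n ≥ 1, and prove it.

Claim: a[n] = -n^2 − n − 3.

Base case: a[1] = -5, and -1^2 − 1 − 3 = -5.
Assume a[j] = -j^2 − j − 3.
Then a[j+1] = a[j] + (-2j − 2) = (-j^2 − j − 3) + (-2j − 2) = -j^2 − 3j − 5,
and -(j+1)^2 − (j+1) − 3 = -j^2 − 3j − 5.
This completes the inductive step, so a[n] = -n^2 − n − 3 for all n ≥ 1.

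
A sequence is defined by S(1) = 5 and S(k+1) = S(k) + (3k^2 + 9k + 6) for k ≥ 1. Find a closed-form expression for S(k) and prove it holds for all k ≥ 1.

Claim: S(k) = k^3 + 3k^2 + 2k − 1.

Base case: S(1) = 5, and 1^3 + 3·1^2 + 2·1 − 1 = 5.
Assume S(j) = j^3 + 3j^2 + 2j − 1.
Then S(j+1) = S(j) + (3j^2 + 9j + 6) = (j^3 + 3j^2 + 2j − 1) + (3j^2 + 9j + 6) = j^3 + 6j^2 + 11j + 5,
and (j+1)^3 + 3·(j+1)^2 + 2·(j+1) − 1 = j^3 + 6j^2 + 11j + 5.
By induction, S(k) = k^3 + 3k^2 + 2k − 1 for all k ≥ 1.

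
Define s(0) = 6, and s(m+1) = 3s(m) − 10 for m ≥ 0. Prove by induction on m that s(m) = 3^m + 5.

Base case: s(0) = 6, and 3^0 + 5 = 1 + 5 = 6.
Assume s(r) = 3^r + 5 for some r ≥ 0.
Then s(r+1) = 3s(r) − 10 = 3·(3^r + 5) − 10 = 3^{r+1} + 15 − 10 = 3^{r+1} + 5.
Hence s(m) = 3^m + 5 for every m ≥ 0, by induction.

s(m) = 3^m + 5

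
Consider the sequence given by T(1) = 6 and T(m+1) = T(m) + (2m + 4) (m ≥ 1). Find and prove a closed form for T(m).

Claim: T(m) = m^2 + 3m + 2.

Base case: T(1) = 6, and 1^2 + 3·1 + 2 = 6.
Assume T(r) = r^2 + 3r + 2.
Then T(r+1) = T(r) + (2r + 4) = (r^2 + 3r + 2) + (2r + 4) = r^2 + 5r + 6,
and (r+1)^2 + 3·(r+1) + 2 = r^2 + 5r + 6.
This completes the inductive step, so T(m) = m^2 + 3m + 2 for all m ≥ 1.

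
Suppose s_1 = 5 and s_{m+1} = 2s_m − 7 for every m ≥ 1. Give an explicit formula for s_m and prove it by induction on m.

Claim: s_m = -2^m + 7.

Base case: s_1 = 5, and -2^1 + 7 = -2 + 7 = 5.
Assume s_r = -2^r + 7 for some r ≥ 1.
Then s_{r+1} = 2s_r − 7 = 2·(-2^r + 7) − 7 = -2^{r+1} + 14 − 7 = -2^{r+1} + 7.
So the formula holds for r+1, and by induction s_m = -2^m + 7 for all m ≥ 1.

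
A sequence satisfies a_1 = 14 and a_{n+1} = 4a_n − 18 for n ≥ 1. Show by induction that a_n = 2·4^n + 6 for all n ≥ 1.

Base case: a_1 = 14, and 2·4^1 + 6 = 8 + 6 = 14.
Assume a_m = 2·4^m + 6 for some m ≥ 1.
Then a_{m+1} = 4a_m − 18 = 4·(2·4^m + 6) − 18 = 8·4^m + 24 − 18 = 2·4^{m+1} + 6.
So the formula holds for m+1, and by induction a_n = 2·4^n + 6 for all n ≥ 1.

a_n = 2·4^n + 6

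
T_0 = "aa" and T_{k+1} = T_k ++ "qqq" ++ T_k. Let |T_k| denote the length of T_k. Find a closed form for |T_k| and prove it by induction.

Claim: |T_k| = 5·2^k − 3.

Base case: |T_0| = 2, and 5·2^0 − 3 = 2.
Assume |T_j| = 5·2^j − 3.
Then |T_{j+1}| = |T_j| + 3 + |T_j| = 2|T_j| + 3 = 2(5·2^j − 3) + 3 = 5·2^{j+1} − 6 + 3 = 5·2^{j+1} − 3.
By induction, |T_k| = 5·2^k − 3 for all k ≥ 0.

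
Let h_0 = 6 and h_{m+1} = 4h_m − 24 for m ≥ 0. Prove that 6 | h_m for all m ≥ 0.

Base case: h_0 = 6 = 6·1, so 6 | h_0.
Assume 6 | h_j, so h_j = 6t for some integer t.
Then h_{j+1} = 4h_j − 24 = 4·(6t) − 24 = 6(4t − 4), so 6 | h_{j+1}.
This completes the inductive step, so 6 | h_m for all m ≥ 0.

6 | h_m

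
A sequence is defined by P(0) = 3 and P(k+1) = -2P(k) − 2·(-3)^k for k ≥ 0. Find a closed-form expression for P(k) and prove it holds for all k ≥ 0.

Claim: P(k) = (-2)^k + 2·(-3)^k.

Base case: P(0) = 3, and (-2)^0 + 2·(-3)^0 = 1 + 2 = 3.
Assume P(r) = (-2)^r + 2·(-3)^r for some r ≥ 0.
Then P(r+1) = -2P(r) − 2·(-3)^r = -2·((-2)^r + 2·(-3)^r) − 2·(-3)^r = (-2)^{r+1} − 4·(-3)^r − 2·(-3)^r = (-2)^{r+1} − 6·(-3)^r = (-2)^{r+1} + 2·(-3)^{r+1}.
By induction, P(k) = (-2)^k + 2·(-3)^k for all k ≥ 0.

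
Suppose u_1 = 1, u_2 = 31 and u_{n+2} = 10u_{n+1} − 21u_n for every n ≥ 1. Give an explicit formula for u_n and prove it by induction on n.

Claim: u_n = 7^n − 2·3^n.

Base cases: u_1 = 1 and 7^1 − 2·3^1 = 1; u_2 = 31 and 7^2 − 2·3^2 = 31.
Assume u_j = 7^j − 2·3^j for all 1 ≤ j ≤ k, where k ≥ 2.
Then u_{k+1} = 10u_k − 21u_{k−1} = 10·(7^k − 2·3^k) − 21·(7^{k−1} − 2·3^{k−1}) = (10·7 − 21)7^{k−1} − 2·(10·3 − 21)3^{k−1} = 49·7^{k−1} − 18·3^{k−1} = 7^{k+1} − 2·3^{k+1}.
By strong induction, u_n = 7^n − 2·3^n for all n ≥ 1.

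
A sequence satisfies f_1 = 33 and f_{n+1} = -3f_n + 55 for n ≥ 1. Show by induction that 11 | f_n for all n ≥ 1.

Base case: f_1 = 33 = 11·3, so 11 | f_1.
Assume 11 | f_r, so f_r = 11t for some integer t.
Then f_{r+1} = -3f_r + 55 = -3·(11t) + 55 = 11(-3t + 5), so 11 | f_{r+1}.
So the property holds for r+1, and by induction 11 | f_n for all n ≥ 1.

11 | f_n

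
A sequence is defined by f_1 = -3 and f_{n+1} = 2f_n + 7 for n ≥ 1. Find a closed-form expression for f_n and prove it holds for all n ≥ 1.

Claim: f_n = 2^{n+1} − 7.

Base case: f_1 = -3, and 2^{1+1} − 7 = 4 − 7 = -3.
Assume f_k = 2^{k+1} − 7 for some k ≥ 1.
Then f_{k+1} = 2f_k + 7 = 2·(2^{k+1} − 7) + 7 = 2^{k+2} − 14 + 7 = 2^{k+2} − 7.
By induction, f_n = 2^{n+1} − 7 for all n ≥ 1.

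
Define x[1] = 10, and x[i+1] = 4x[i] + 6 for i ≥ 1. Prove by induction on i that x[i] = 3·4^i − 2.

Base case: x[1] = 10, and 3·4^1 − 2 = 12 − 2 = 10.
Assume x[r] = 3·4^r − 2 for some r ≥ 1.
Then x[r+1] = 4x[r] + 6 = 4·(3·4^r − 2) + 6 = 12·4^r − 8 + 6 = 3·4^{r+1} − 2.
This completes the inductive step, so x[i] = 3·4^i − 2 for all i ≥ 1.

x[i] = 3·4^i − 2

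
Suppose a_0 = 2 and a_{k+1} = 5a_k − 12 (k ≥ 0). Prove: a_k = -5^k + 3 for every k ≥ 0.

Base case: a_0 = 2, and -5^0 + 3 = -1 + 3 = 2.
Assume a_m = -5^m + 3 for some m ≥ 0.
Then a_{m+1} = 5a_m − 12 = 5·(-5^m + 3) − 12 = -5^{m+1} + 15 − 12 = -5^{m+1} + 3.
So the formula holds for m+1, and by induction a_k = -5^k + 3 for all k ≥ 0.

a_k = -5^k + 3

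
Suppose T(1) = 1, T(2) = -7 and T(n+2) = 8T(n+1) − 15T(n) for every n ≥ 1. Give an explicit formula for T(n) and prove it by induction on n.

Claim: T(n) = 2·3^n − 5^n.

Base cases: T(1) = 1 and 2·3^1 − 5^1 = 1; T(2) = -7 and 2·3^2 − 5^2 = -7.
Assume T(j) = 2·3^j − 5^j for all 1 ≤ j ≤ r, where r ≥ 2.
Then T(r+1) = 8T(r) − 15T(r−1) = 8·(2·3^r − 5^r) − 15·(2·3^{r−1} − 5^{r−1}) = 2·(8·3 − 15)3^{r−1} − (8·5 − 15)5^{r−1} = 18·3^{r−1} − 25·5^{r−1} = 2·3^{r+1} − 5^{r+1}.
This completes the inductive step, so T(n) = 2·3^n − 5^n for all n ≥ 1.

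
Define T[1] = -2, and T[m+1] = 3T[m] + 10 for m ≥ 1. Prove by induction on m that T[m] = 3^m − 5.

Base case: T[1] = -2, and 3^1 − 5 = 3 − 5 = -2.
Assume T[r] = 3^r − 5 for some r ≥ 1.
Then T[r+1] = 3T[r] + 10 = 3·(3^r − 5) + 10 = 3^{r+1} − 15 + 10 = 3^{r+1} − 5.
This completes the inductive step, so T[m] = 3^m − 5 for all m ≥ 1.

T[m] = 3^m − 5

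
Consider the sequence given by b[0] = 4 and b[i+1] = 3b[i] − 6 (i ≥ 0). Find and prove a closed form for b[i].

Claim: b[i] = 3^i + 3.

Base case: b[0] = 4, and 3^0 + 3 = 1 + 3 = 4.
Assume b[k] = 3^k + 3 for some k ≥ 0.
Then b[k+1] = 3b[k] − 6 = 3·(3^k + 3) − 6 = 3^{k+1} + 9 − 6 = 3^{k+1} + 3.
So the formula holds for k+1, and by induction b[i] = 3^i + 3 for all i ≥ 0.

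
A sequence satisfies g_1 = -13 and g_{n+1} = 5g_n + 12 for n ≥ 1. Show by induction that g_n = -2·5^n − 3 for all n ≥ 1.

Base case: g_1 = -13, and -2·5^1 − 3 = -10 − 3 = -13.
Assume g_r = -2·5^r − 3 for some r ≥ 1.
Then g_{r+1} = 5g_r + 12 = 5·(-2·5^r − 3) + 12 = -10·5^r − 15 + 12 = -2·5^{r+1} − 3.
So the formula holds for r+1, and by induction g_n = -2·5^n − 3 for all n ≥ 1.

g_n = -2·5^n − 3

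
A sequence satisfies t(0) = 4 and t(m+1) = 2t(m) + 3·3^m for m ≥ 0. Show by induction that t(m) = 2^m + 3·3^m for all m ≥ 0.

Base case: t(0) = 4, and 2^0 + 3·3^0 = 1 + 3 = 4.
Assume t(j) = 2^j + 3·3^j for some j ≥ 0.
Then t(j+1) = 2t(j) + 3·3^j = 2·(2^j + 3·3^j) + 3·3^j = 2^{j+1} + 6·3^j + 3·3^j = 2^{j+1} + 9·3^j = 2^{j+1} + 3·3^{j+1}.
Hence t(m) = 2^m + 3·3^m for every m ≥ 0, by induction.

t(m) = 2^m + 3·3^m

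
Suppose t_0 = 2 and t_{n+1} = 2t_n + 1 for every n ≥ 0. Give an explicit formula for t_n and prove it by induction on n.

Claim: t_n = 3·2^n − 1.

Base case: t_0 = 2, and 3·2^0 − 1 = 3 − 1 = 2.
Assume t_k = 3·2^k − 1 for some k ≥ 0.
Then t_{k+1} = 2t_k + 1 = 2·(3·2^k − 1) + 1 = 6·2^k − 2 + 1 = 3·2^{k+1} − 1.
By induction, t_n = 3·2^n − 1 for all n ≥ 0.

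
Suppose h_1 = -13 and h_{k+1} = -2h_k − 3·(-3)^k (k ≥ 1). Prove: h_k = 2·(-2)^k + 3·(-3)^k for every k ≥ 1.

Base case: h_1 = -13, and 2·(-2)^1 + 3·(-3)^1 = -4 − 9 = -13.
Assume h_j = 2·(-2)^j + 3·(-3)^j for some j ≥ 1.
Then h_{j+1} = -2h_j − 3·(-3)^j = -2·(2·(-2)^j + 3·(-3)^j) − 3·(-3)^j = 2·(-2)^{j+1} − 6·(-3)^j − 3·(-3)^j = 2·(-2)^{j+1} − 9·(-3)^j = 2·(-2)^{j+1} + 3·(-3)^{j+1}.
This completes the inductive step, so h_k = 2·(-2)^k + 3·(-3)^k for all k ≥ 1.

h_k = 2·(-2)^k + 3·(-3)^k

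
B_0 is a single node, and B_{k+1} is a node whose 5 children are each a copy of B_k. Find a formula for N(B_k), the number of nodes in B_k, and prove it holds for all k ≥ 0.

Claim: N(B_k) = (5^{k+1} − 1)/4.

Base case: N(B_0) = 1, and (5^{0+1} − 1)/4 = 1.
Assume N(B_j) = (5^{j+1} − 1)/4.
Then N(B_{j+1}) = 1 + 5N(B_j) = 1 + 5·(5^{j+1} − 1)/4 = 1 + (5^{j+2} − 5)/4 = (4 + 5^{j+2} − 5)/4 = (5^{j+2} − 1)/4.
So the formula holds for j+1, and by induction N(B_k) = (5^{k+1} − 1)/4 for all k ≥ 0.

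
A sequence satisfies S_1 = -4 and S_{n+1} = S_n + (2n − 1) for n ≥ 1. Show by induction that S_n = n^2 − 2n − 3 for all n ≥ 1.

Base case: S_1 = -4, and 1^2 − 2·1 − 3 = -4.
Assume S_r = r^2 − 2r − 3.
Then S_{r+1} = S_r + (2r − 1) = (r^2 − 2r − 3) + (2r − 1) = r^2 − 4,
and (r+1)^2 − 2·(r+1) − 3 = r^2 − 4.
This completes the inductive step, so S_n = n^2 − 2n − 3 for all n ≥ 1.

S_n = n^2 − 2n − 3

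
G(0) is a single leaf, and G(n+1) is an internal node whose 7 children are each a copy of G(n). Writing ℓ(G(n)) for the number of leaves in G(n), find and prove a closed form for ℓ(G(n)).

Claim: ℓ(G(n)) = 7^n.

Base case: ℓ(G(0)) = 1, and 7^0 = 1.
Assume ℓ(G(m)) = 7^m.
Then ℓ(G(m+1)) = 7·ℓ(G(m)) = 7·7^m = 7^{m+1}.
So the formula holds for m+1, and by induction ℓ(G(n)) = 7^n for all n ≥ 0.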